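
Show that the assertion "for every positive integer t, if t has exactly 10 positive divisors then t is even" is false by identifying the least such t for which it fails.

t = 405

For t = 48, 80, 112, 162, 176, 208, 272, 304, 368 the conclusion holds.
t = 405: divisors of 405: 10 divisors; 405 is odd.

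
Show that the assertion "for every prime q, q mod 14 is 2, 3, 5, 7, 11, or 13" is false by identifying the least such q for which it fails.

Check each prime q in order until the claim fails.
For q = 2, 3, 5, 7, 11, 13, 17, 19 the conclusion holds.
q = 23: 23 mod 14 = 9 — not in {2, 3, 5, 7, 11, 13}.
Hence q = 23 is a counterexample.

q = 23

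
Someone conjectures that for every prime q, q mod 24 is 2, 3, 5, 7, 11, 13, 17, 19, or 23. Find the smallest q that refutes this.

q = 73

We need the least prime q for which the claim fails.
For q = 2, 3, 5, 7, …, 61, 67, 71 the conclusion holds.
q = 73: 73 mod 24 = 1 — not in {2, 3, 5, 7, 11, 13, 17, 19, 23}.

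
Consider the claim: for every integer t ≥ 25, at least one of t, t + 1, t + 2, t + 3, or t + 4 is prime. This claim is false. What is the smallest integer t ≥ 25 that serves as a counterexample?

Check each integer t ≥ 25 in order until t, t + 1, t + 2, t + 3, t + 4 are all composite.
For t = 25, 26, 27, 28, 29, 30, 31 the conclusion holds.
t = 32: 32 = 2 × 16; 33 = 3 × 11; 34 = 2 × 17; 35 = 5 × 7; 36 = 2 × 18 — all composite.
Hence t = 32 is a counterexample.

t = 32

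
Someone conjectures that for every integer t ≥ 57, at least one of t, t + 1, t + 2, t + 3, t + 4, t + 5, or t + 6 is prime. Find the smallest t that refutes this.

t = 90

A counterexample is any integer t ≥ 57 such that t, t + 1, t + 2, t + 3, t + 4, t + 5, t + 6 are all composite; we check each in order.
The first 33 eligible values, up to t = 89, all satisfy the conclusion.
t = 90: 90 = 2 × 45; 91 = 7 × 13; 92 = 2 × 46; 93 = 3 × 31; 94 = 2 × 47; 95 = 5 × 19; 96 = 2 × 48 — all composite.
So t = 90 is the smallest counterexample.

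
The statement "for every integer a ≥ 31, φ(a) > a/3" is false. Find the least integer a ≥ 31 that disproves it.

a = 36

We need the least integer a ≥ 31 for which the claim fails.
The first 5 eligible values, up to a = 35, all satisfy the conclusion.
a = 36: φ(36) = 12 and 36/3 = 12, so φ(36) ≤ 36/3.
Thus a = 36 disproves the claim, and no smaller a works.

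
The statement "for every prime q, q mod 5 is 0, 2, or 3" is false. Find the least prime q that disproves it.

q = 11

A counterexample is any prime q such that the claim fails; we check each in order.
q = 2: 2 mod 5 = 2.
q = 3: 3 mod 5 = 3.
q = 5: 5 mod 5 = 0.
q = 7: 7 mod 5 = 2.
q = 11: 11 mod 5 = 1 — not in {0, 2, 3}.
Thus q = 11 disproves the claim, and no smaller q works.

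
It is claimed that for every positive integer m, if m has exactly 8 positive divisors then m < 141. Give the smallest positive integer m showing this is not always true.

For m = 24, 30, 40, 42, …, 135, 136, 138 the conclusion holds.
m = 152: τ(152) = 8; 152 ≥ 141.
So m = 152 is the smallest counterexample.

m = 152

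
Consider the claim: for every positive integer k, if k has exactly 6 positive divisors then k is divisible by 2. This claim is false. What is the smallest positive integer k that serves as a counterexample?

For k = 12, 18, 20, 28, 32, 44 the conclusion holds.
k = 45: τ(45) = 6; 45 mod 2 = 1.

k = 45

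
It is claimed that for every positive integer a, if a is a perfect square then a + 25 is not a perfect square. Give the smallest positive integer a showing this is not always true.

a = 144

A counterexample is any positive integer a such that a is a perfect square but a + 25 is a perfect square; we check each in order.
The first 11 eligible values, up to a = 121, all satisfy the conclusion.
a = 144: 144 = 12² and 144 + 25 = 169 = 13².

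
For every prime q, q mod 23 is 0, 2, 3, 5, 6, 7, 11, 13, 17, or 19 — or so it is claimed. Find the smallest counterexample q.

A counterexample is any prime q such that the claim fails; we check each in order.
For q = 2, 3, 5, 7, 11, 13, 17, 19, 23, 29 the conclusion holds.
q = 31: 31 mod 23 = 8 — not in {0, 2, 3, 5, 6, 7, 11, 13, 17, 19}.

q = 31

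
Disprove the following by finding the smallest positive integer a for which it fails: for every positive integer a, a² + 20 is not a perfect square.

We need the least positive integer a for which a² + 20 is a perfect square.
For a = 1, 2, 3 the conclusion holds.
a = 4: 4² + 20 = 36 = 6², a perfect square.

a = 4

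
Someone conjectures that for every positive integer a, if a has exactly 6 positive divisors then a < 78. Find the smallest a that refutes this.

We need the least positive integer a for which a has exactly 6 positive divisors but the claim fails.
For a = 12, 18, 20, 28, …, 68, 75, 76 the conclusion holds.
a = 92: τ(92) = 6; 92 ≥ 78.

a = 92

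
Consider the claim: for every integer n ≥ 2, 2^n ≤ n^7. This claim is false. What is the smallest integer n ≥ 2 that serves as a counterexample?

We need the least integer n ≥ 2 for which 2^n > n^7.
For n = 2, 3, 4, 5, …, 34, 35, 36 the conclusion holds.
n = 37: 2^n = 137438953472 and n^7 = 94931877133, so 137438953472 > 94931877133.

n = 37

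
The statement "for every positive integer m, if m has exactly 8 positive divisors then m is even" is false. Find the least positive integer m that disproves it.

Check each positive integer m in order until m has exactly 8 positive divisors but m is odd.
For m = 24, 30, 40, 42, …, 88, 102, 104 the conclusion holds.
m = 105: divisors of 105: 1, 3, 5, 7, 15, 21, 35, 105; 105 is odd.
Thus m = 105 disproves the claim, and no smaller m works.

m = 105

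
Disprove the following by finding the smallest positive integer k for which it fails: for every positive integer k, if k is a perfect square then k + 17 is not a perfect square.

k = 64

For k = 1, 4, 9, 16, 25, 36, 49 the conclusion holds.
k = 64: 64 = 8² and 64 + 17 = 81 = 9².
Hence k = 64 is a counterexample.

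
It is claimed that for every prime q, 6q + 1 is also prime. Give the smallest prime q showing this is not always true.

A counterexample is any prime q such that 6q + 1 is not prime; we check each in order.
The first 7 eligible values, up to q = 17, all satisfy the conclusion.
q = 19: 6q + 1 = 115 = 5 × 23, not prime.
Thus q = 19 disproves the claim, and no smaller q works.

q = 19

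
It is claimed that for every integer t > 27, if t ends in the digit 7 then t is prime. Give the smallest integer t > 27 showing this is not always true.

t = 57

We need the least integer t > 27 for which t ends in the digit 7 but t is not prime.
For t = 37, 47 the conclusion holds.
t = 57: 57 ends in 7; 57 = 3 × 19, composite.
Hence t = 57 is a counterexample.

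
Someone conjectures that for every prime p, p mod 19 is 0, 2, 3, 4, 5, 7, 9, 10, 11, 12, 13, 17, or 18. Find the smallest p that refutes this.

The first 15 eligible values, up to p = 47, all satisfy the conclusion.
p = 53: 53 mod 19 = 15 — not in {0, 2, 3, 4, 5, 7, 9, 10, 11, 12, 13, 17, 18}.
Thus p = 53 disproves the claim, and no smaller p works.

p = 53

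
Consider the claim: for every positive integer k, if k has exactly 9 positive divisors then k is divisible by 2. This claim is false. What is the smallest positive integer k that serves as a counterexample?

For k = 36, 100, 196 the conclusion holds.
k = 225: τ(225) = 9; 225 mod 2 = 1.

k = 225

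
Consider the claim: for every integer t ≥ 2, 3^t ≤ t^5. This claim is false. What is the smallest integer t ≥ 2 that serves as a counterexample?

For t = 2, 3, 4, 5, 6, 7, 8, 9, 10 the conclusion holds.
t = 11: 3^t = 177147 and t^5 = 161051, so 177147 > 161051.

t = 11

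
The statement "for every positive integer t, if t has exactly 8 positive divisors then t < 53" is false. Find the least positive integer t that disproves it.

t = 54

A counterexample is any positive integer t such that t has exactly 8 positive divisors but the claim fails; we check each in order.
t = 24: τ(24) = 8; 24 < 53.
t = 30: τ(30) = 8; 30 < 53.
t = 40: τ(40) = 8; 40 < 53.
t = 42: τ(42) = 8; 42 < 53.
t = 54: τ(54) = 8; 54 ≥ 53.
Thus t = 54 disproves the claim, and no smaller t works.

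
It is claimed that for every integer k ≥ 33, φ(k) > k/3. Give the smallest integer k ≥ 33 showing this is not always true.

k = 36

A counterexample is any integer k ≥ 33 such that the claim fails; we check each in order.
k = 33: φ(33) = 20 and 33/3 = 11, so φ(33) > 33/3.
k = 34: φ(34) = 16 and 34/3 = 34/3, so φ(34) > 34/3.
k = 35: φ(35) = 24 and 35/3 = 35/3, so φ(35) > 35/3.
k = 36: φ(36) = 12 and 36/3 = 12, so φ(36) ≤ 36/3.
So k = 36 is the smallest counterexample.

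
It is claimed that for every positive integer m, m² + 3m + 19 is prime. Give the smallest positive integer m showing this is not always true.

m = 15

A counterexample is any positive integer m such that m² + 3m + 19 is not prime; we check each in order.
For m = 1, 2, 3, 4, …, 12, 13, 14 the conclusion holds.
m = 15: m² + 3m + 19 = 289 = 17 × 17, composite.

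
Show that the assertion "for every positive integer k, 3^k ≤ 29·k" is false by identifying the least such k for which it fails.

k = 5

We need the least positive integer k for which 3^k > 29·k.
k = 1: 3^k = 3 and 29·k = 29, so 3 ≤ 29.
k = 2: 3^k = 9 and 29·k = 58, so 9 ≤ 58.
k = 3: 3^k = 27 and 29·k = 87, so 27 ≤ 87.
k = 4: 3^k = 81 and 29·k = 116, so 81 ≤ 116.
k = 5: 3^k = 243 and 29·k = 145, so 243 > 145.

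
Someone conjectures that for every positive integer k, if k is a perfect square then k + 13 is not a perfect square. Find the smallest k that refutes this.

Check each positive integer k in order until k is a perfect square but k + 13 is a perfect square.
For k = 1, 4, 9, 16, 25 the conclusion holds.
k = 36: 36 = 6² and 36 + 13 = 49 = 7².
Hence k = 36 is a counterexample.

k = 36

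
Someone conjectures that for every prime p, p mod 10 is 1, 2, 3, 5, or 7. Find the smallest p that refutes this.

p = 19

We need the least prime p for which the claim fails.
The first 7 eligible values, up to p = 17, all satisfy the conclusion.
p = 19: 19 mod 10 = 9 — not in {1, 2, 3, 5, 7}.
Thus p = 19 disproves the claim, and no smaller p works.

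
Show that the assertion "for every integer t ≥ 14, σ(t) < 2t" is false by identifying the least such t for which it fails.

t = 18

For t = 14, 15, 16, 17 the conclusion holds.
t = 18: σ(18) = 39; 39 ≥ 36.
Thus t = 18 disproves the claim, and no smaller t works.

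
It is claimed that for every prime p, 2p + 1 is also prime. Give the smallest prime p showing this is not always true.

p = 7

Check each prime p in order until 2p + 1 is not prime.
p = 2: 2p + 1 = 5, prime.
p = 3: 2p + 1 = 7, prime.
p = 5: 2p + 1 = 11, prime.
p = 7: 2p + 1 = 15 = 3 × 5, not prime.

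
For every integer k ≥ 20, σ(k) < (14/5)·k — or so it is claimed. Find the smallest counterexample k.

k = 60

A counterexample is any integer k ≥ 20 such that the claim fails; we check each in order.
For k = 20, 21, 22, 23, …, 57, 58, 59 the conclusion holds.
k = 60: σ(60) = 168; 168 ≥ 168.
Hence k = 60 is a counterexample.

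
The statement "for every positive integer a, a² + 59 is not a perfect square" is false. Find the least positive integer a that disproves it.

a = 29

We need the least positive integer a for which a² + 59 is a perfect square.
The first 28 eligible values, up to a = 28, all satisfy the conclusion.
a = 29: 29² + 59 = 900 = 30², a perfect square.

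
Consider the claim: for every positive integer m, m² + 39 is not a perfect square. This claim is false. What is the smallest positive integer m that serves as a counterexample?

m = 5

m = 1: 1² + 39 = 40, not a perfect square.
m = 2: 2² + 39 = 43, not a perfect square.
m = 3: 3² + 39 = 48, not a perfect square.
m = 4: 4² + 39 = 55, not a perfect square.
m = 5: 5² + 39 = 64 = 8², a perfect square.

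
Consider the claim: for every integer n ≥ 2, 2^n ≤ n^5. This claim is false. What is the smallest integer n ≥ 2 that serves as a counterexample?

The first 21 eligible values, up to n = 22, all satisfy the conclusion.
n = 23: 2^n = 8388608 and n^5 = 6436343, so 8388608 > 6436343.

n = 23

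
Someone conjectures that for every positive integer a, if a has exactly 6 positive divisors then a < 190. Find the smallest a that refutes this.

A counterexample is any positive integer a such that a has exactly 6 positive divisors but the claim fails; we check each in order.
For a = 12, 18, 20, 28, …, 172, 175, 188 the conclusion holds.
a = 207: τ(207) = 6; 207 ≥ 190.
Thus a = 207 disproves the claim, and no smaller a works.

a = 207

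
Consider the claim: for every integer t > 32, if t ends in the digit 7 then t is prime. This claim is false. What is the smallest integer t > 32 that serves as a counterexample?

t = 57

We need the least integer t > 32 for which t ends in the digit 7 but t is not prime.
t = 37: 37 ends in 7 and is prime.
t = 47: 47 ends in 7 and is prime.
t = 57: 57 ends in 7; 57 = 3 × 19, composite.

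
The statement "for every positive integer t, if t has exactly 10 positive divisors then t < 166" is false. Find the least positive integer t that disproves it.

t = 176

Check each positive integer t in order until t has exactly 10 positive divisors but the claim fails.
t = 48: τ(48) = 10; 48 < 166.
t = 80: τ(80) = 10; 80 < 166.
t = 112: τ(112) = 10; 112 < 166.
t = 162: τ(162) = 10; 162 < 166.
t = 176: τ(176) = 10; 176 ≥ 166.
Thus t = 176 disproves the claim, and no smaller t works.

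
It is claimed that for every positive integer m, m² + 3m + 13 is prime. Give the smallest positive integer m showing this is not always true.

m = 9

Check each positive integer m in order until m² + 3m + 13 is not prime.
For m = 1, 2, 3, 4, 5, 6, 7, 8 the conclusion holds.
m = 9: m² + 3m + 13 = 121 = 11 × 11, composite.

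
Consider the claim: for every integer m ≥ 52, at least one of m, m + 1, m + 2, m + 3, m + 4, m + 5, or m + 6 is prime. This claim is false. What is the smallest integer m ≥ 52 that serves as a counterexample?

m = 90

For m = 52, 53, 54, 55, …, 87, 88, 89 the conclusion holds.
m = 90: 90 = 2 × 45; 91 = 7 × 13; 92 = 2 × 46; 93 = 3 × 31; 94 = 2 × 47; 95 = 5 × 19; 96 = 2 × 48 — all composite.
So m = 90 is the smallest counterexample.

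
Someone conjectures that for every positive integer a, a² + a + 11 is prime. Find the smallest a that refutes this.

A counterexample is any positive integer a such that a² + a + 11 is not prime; we check each in order.
For a = 1, 2, 3, 4, 5, 6, 7, 8, 9 the conclusion holds.
a = 10: a² + a + 11 = 121 = 11 × 11, composite.
Hence a = 10 is a counterexample.

a = 10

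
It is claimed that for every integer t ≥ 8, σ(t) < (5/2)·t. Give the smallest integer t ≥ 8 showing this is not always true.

The first 16 eligible values, up to t = 23, all satisfy the conclusion.
t = 24: σ(24) = 60; 60 ≥ 60.

t = 24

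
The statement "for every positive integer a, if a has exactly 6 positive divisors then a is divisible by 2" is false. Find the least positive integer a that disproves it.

The first 6 eligible values, up to a = 44, all satisfy the conclusion.
a = 45: τ(45) = 6; 45 mod 2 = 1.
Thus a = 45 disproves the claim, and no smaller a works.

a = 45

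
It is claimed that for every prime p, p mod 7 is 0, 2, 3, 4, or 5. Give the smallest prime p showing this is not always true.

p = 13

A counterexample is any prime p such that the claim fails; we check each in order.
p = 2: 2 mod 7 = 2.
p = 3: 3 mod 7 = 3.
p = 5: 5 mod 7 = 5.
p = 7: 7 mod 7 = 0.
p = 11: 11 mod 7 = 4.
p = 13: 13 mod 7 = 6 — not in {0, 2, 3, 4, 5}.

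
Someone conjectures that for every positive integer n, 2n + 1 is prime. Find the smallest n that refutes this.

Check each positive integer n in order until 2n + 1 is not prime.
n = 1: 2n + 1 = 3, prime.
n = 2: 2n + 1 = 5, prime.
n = 3: 2n + 1 = 7, prime.
n = 4: 2n + 1 = 9 = 3 × 3, composite.
Thus n = 4 disproves the claim, and no smaller n works.

n = 4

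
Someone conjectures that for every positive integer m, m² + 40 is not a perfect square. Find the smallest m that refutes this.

m = 3

m = 1: 1² + 40 = 41, not a perfect square.
m = 2: 2² + 40 = 44, not a perfect square.
m = 3: 3² + 40 = 49 = 7², a perfect square.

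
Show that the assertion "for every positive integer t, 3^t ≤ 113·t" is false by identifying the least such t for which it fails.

Check each positive integer t in order until 3^t > 113·t.
For t = 1, 2, 3, 4, 5 the conclusion holds.
t = 6: 3^t = 729 and 113·t = 678, so 729 > 678.

t = 6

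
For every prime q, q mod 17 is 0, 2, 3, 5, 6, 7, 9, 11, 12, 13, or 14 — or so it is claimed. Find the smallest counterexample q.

Check each prime q in order until the claim fails.
The first 16 eligible values, up to q = 53, all satisfy the conclusion.
q = 59: 59 mod 17 = 8 — not in {0, 2, 3, 5, 6, 7, 9, 11, 12, 13, 14}.
So q = 59 is the smallest counterexample.

q = 59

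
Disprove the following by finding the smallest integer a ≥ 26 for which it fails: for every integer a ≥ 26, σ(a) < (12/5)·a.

a = 30

For a = 26, 27, 28, 29 the conclusion holds.
a = 30: σ(30) = 72; 72 ≥ 72.
Thus a = 30 disproves the claim, and no smaller a works.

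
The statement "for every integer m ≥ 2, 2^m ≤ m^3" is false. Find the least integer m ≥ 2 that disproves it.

We need the least integer m ≥ 2 for which 2^m > m^3.
m = 2: 2^m = 4 and m^3 = 8, so 4 ≤ 8.
m = 3: 2^m = 8 and m^3 = 27, so 8 ≤ 27.
m = 4: 2^m = 16 and m^3 = 64, so 16 ≤ 64.
m = 5: 2^m = 32 and m^3 = 125, so 32 ≤ 125.
m = 6: 2^m = 64 and m^3 = 216, so 64 ≤ 216.
m = 7: 2^m = 128 and m^3 = 343, so 128 ≤ 343.
m = 8: 2^m = 256 and m^3 = 512, so 256 ≤ 512.
m = 9: 2^m = 512 and m^3 = 729, so 512 ≤ 729.
m = 10: 2^m = 1024 and m^3 = 1000, so 1024 > 1000.

m = 10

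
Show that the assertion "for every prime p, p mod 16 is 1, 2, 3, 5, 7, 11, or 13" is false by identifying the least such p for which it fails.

p = 31

A counterexample is any prime p such that the claim fails; we check each in order.
For p = 2, 3, 5, 7, 11, 13, 17, 19, 23, 29 the conclusion holds.
p = 31: 31 mod 16 = 15 — not in {1, 2, 3, 5, 7, 11, 13}.
So p = 31 is the smallest counterexample.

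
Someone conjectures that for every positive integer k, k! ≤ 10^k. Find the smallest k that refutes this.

k = 25

A counterexample is any positive integer k such that k! > 10^k; we check each in order.
For k = 1, 2, 3, 4, …, 22, 23, 24 the conclusion holds.
k = 25: k! = 15511210043330985984000000 and 10^k = 10000000000000000000000000, so 15511210043330985984000000 > 10000000000000000000000000.
So k = 25 is the smallest counterexample.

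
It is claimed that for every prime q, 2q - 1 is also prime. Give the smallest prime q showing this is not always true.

A counterexample is any prime q such that 2q - 1 is not prime; we check each in order.
q = 2: 2q - 1 = 3, prime.
q = 3: 2q - 1 = 5, prime.
q = 5: 2q - 1 = 9 = 3 × 3, not prime.
So q = 5 is the smallest counterexample.

q = 5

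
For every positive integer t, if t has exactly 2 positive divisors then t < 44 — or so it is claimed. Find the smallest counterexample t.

t = 47

Check each positive integer t in order until t has exactly 2 positive divisors but the claim fails.
The first 14 eligible values, up to t = 43, all satisfy the conclusion.
t = 47: τ(47) = 2; 47 ≥ 44.
Hence t = 47 is a counterexample.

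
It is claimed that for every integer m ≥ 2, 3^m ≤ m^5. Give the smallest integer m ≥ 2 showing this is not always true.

m = 11

We need the least integer m ≥ 2 for which 3^m > m^5.
For m = 2, 3, 4, 5, 6, 7, 8, 9, 10 the conclusion holds.
m = 11: 3^m = 177147 and m^5 = 161051, so 177147 > 161051.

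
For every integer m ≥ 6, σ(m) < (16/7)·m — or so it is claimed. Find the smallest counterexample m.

m = 12

m = 6: σ(6) = 12; 12 < 96/7.
m = 7: σ(7) = 8; 8 < 16.
m = 8: σ(8) = 15; 15 < 128/7.
m = 9: σ(9) = 13; 13 < 144/7.
m = 10: σ(10) = 18; 18 < 160/7.
m = 11: σ(11) = 12; 12 < 176/7.
m = 12: σ(12) = 28; 28 ≥ 192/7.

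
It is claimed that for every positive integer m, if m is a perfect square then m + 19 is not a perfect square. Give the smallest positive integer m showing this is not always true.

m = 81

A counterexample is any positive integer m such that m is a perfect square but m + 19 is a perfect square; we check each in order.
For m = 1, 4, 9, 16, 25, 36, 49, 64 the conclusion holds.
m = 81: 81 = 9² and 81 + 19 = 100 = 10².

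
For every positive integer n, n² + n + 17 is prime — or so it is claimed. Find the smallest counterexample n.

n = 16

A counterexample is any positive integer n such that n² + n + 17 is not prime; we check each in order.
For n = 1, 2, 3, 4, …, 13, 14, 15 the conclusion holds.
n = 16: n² + n + 17 = 289 = 17 × 17, composite.
Thus n = 16 disproves the claim, and no smaller n works.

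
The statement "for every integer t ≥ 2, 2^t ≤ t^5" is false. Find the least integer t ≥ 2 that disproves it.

t = 23

Check each integer t ≥ 2 in order until 2^t > t^5.
For t = 2, 3, 4, 5, …, 20, 21, 22 the conclusion holds.
t = 23: 2^t = 8388608 and t^5 = 6436343, so 8388608 > 6436343.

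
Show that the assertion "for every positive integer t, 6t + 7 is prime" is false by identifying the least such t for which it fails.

A counterexample is any positive integer t such that 6t + 7 is not prime; we check each in order.
t = 1: 6t + 7 = 13, prime.
t = 2: 6t + 7 = 19, prime.
t = 3: 6t + 7 = 25 = 5 × 5, composite.
Hence t = 3 is a counterexample.

t = 3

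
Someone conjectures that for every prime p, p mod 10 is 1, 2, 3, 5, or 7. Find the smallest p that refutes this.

p = 19

We need the least prime p for which the claim fails.
For p = 2, 3, 5, 7, 11, 13, 17 the conclusion holds.
p = 19: 19 mod 10 = 9 — not in {1, 2, 3, 5, 7}.
So p = 19 is the smallest counterexample.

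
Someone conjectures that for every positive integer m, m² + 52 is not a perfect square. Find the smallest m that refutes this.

m = 12

A counterexample is any positive integer m such that m² + 52 is a perfect square; we check each in order.
The first 11 eligible values, up to m = 11, all satisfy the conclusion.
m = 12: 12² + 52 = 196 = 14², a perfect square.
Thus m = 12 disproves the claim, and no smaller m works.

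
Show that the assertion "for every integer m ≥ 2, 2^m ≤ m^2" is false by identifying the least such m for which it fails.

Check each integer m ≥ 2 in order until 2^m > m^2.
m = 2: 2^m = 4 and m^2 = 4, so 4 ≤ 4.
m = 3: 2^m = 8 and m^2 = 9, so 8 ≤ 9.
m = 4: 2^m = 16 and m^2 = 16, so 16 ≤ 16.
m = 5: 2^m = 32 and m^2 = 25, so 32 > 25.
So m = 5 is the smallest counterexample.

m = 5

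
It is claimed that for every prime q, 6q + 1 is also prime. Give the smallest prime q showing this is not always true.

A counterexample is any prime q such that 6q + 1 is not prime; we check each in order.
For q = 2, 3, 5, 7, 11, 13, 17 the conclusion holds.
q = 19: 6q + 1 = 115 = 5 × 23, not prime.
Hence q = 19 is a counterexample.

q = 19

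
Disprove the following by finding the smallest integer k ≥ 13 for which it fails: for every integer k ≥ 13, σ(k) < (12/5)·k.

k = 24

A counterexample is any integer k ≥ 13 such that the claim fails; we check each in order.
For k = 13, 14, 15, 16, …, 21, 22, 23 the conclusion holds.
k = 24: σ(24) = 60; 60 ≥ 288/5.
So k = 24 is the smallest counterexample.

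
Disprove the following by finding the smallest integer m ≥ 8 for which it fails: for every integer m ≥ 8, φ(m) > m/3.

m = 12

Check each integer m ≥ 8 in order until the claim fails.
The first 4 eligible values, up to m = 11, all satisfy the conclusion.
m = 12: φ(12) = 4 and 12/3 = 4, so φ(12) ≤ 12/3.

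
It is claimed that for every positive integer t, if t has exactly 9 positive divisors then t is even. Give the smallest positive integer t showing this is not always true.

t = 225

For t = 36, 100, 196 the conclusion holds.
t = 225: divisors of 225: 9 divisors; 225 is odd.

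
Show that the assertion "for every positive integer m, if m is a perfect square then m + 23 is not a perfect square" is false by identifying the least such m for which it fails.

m = 121

Check each positive integer m in order until m is a perfect square but m + 23 is a perfect square.
The first 10 eligible values, up to m = 100, all satisfy the conclusion.
m = 121: 121 = 11² and 121 + 23 = 144 = 12².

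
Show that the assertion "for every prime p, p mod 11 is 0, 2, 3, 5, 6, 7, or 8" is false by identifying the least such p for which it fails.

p = 23

A counterexample is any prime p such that the claim fails; we check each in order.
The first 8 eligible values, up to p = 19, all satisfy the conclusion.
p = 23: 23 mod 11 = 1 — not in {0, 2, 3, 5, 6, 7, 8}.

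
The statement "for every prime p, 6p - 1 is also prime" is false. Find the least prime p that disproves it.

We need the least prime p for which 6p - 1 is not prime.
The first 4 eligible values, up to p = 7, all satisfy the conclusion.
p = 11: 6p - 1 = 65 = 5 × 13, not prime.

p = 11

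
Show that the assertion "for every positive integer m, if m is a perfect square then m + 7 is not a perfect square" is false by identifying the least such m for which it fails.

Check each positive integer m in order until m is a perfect square but m + 7 is a perfect square.
m = 1: 1 + 7 = 8, not a perfect square.
m = 4: 4 + 7 = 11, not a perfect square.
m = 9: 9 = 3² and 9 + 7 = 16 = 4².

m = 9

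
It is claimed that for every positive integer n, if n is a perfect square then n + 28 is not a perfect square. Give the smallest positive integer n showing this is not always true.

n = 36

A counterexample is any positive integer n such that n is a perfect square but n + 28 is a perfect square; we check each in order.
n = 1: 1 + 28 = 29, not a perfect square.
n = 4: 4 + 28 = 32, not a perfect square.
n = 9: 9 + 28 = 37, not a perfect square.
n = 16: 16 + 28 = 44, not a perfect square.
n = 25: 25 + 28 = 53, not a perfect square.
n = 36: 36 = 6² and 36 + 28 = 64 = 8².
So n = 36 is the smallest counterexample.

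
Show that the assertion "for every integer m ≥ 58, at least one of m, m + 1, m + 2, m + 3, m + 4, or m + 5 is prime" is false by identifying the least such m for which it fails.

Check each integer m ≥ 58 in order until m, m + 1, m + 2, m + 3, m + 4, m + 5 are all composite.
For m = 58, 59, 60, 61, …, 87, 88, 89 the conclusion holds.
m = 90: 90 = 2 × 45; 91 = 7 × 13; 92 = 2 × 46; 93 = 3 × 31; 94 = 2 × 47; 95 = 5 × 19 — all composite.

m = 90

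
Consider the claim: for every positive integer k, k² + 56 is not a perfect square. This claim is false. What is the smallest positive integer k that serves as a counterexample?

k = 5

We need the least positive integer k for which k² + 56 is a perfect square.
For k = 1, 2, 3, 4 the conclusion holds.
k = 5: 5² + 56 = 81 = 9², a perfect square.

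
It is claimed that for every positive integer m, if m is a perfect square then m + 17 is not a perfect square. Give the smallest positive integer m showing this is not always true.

m = 64

The first 7 eligible values, up to m = 49, all satisfy the conclusion.
m = 64: 64 = 8² and 64 + 17 = 81 = 9².
So m = 64 is the smallest counterexample.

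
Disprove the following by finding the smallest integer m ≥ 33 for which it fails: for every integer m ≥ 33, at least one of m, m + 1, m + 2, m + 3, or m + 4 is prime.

A counterexample is any integer m ≥ 33 such that m, m + 1, m + 2, m + 3, m + 4 are all composite; we check each in order.
For m = 33, 34, 35, 36, …, 45, 46, 47 the conclusion holds.
m = 48: 48 = 2 × 24; 49 = 7 × 7; 50 = 2 × 25; 51 = 3 × 17; 52 = 2 × 26 — all composite.
Hence m = 48 is a counterexample.

m = 48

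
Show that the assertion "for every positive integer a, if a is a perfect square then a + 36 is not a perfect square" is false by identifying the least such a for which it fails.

a = 64

Check each positive integer a in order until a is a perfect square but a + 36 is a perfect square.
a = 1: 1 + 36 = 37, not a perfect square.
a = 4: 4 + 36 = 40, not a perfect square.
a = 9: 9 + 36 = 45, not a perfect square.
a = 16: 16 + 36 = 52, not a perfect square.
a = 25: 25 + 36 = 61, not a perfect square.
a = 36: 36 + 36 = 72, not a perfect square.
a = 49: 49 + 36 = 85, not a perfect square.
a = 64: 64 = 8² and 64 + 36 = 100 = 10².
So a = 64 is the smallest counterexample.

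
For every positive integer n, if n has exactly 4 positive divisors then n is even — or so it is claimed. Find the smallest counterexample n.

n = 15

n = 6: divisors of 6: 1, 2, 3, 6; 6 is even.
n = 8: divisors of 8: 1, 2, 4, 8; 8 is even.
n = 10: divisors of 10: 1, 2, 5, 10; 10 is even.
n = 14: divisors of 14: 1, 2, 7, 14; 14 is even.
n = 15: divisors of 15: 1, 3, 5, 15; 15 is odd.
Hence n = 15 is a counterexample.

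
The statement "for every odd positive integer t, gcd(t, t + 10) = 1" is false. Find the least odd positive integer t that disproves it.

For t = 1, 3 the conclusion holds.
t = 5: gcd(5, 15) = 5.

t = 5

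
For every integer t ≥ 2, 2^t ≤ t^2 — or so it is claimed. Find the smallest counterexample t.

t = 5

Check each integer t ≥ 2 in order until 2^t > t^2.
t = 2: 2^t = 4 and t^2 = 4, so 4 ≤ 4.
t = 3: 2^t = 8 and t^2 = 9, so 8 ≤ 9.
t = 4: 2^t = 16 and t^2 = 16, so 16 ≤ 16.
t = 5: 2^t = 32 and t^2 = 25, so 32 > 25.
So t = 5 is the smallest counterexample.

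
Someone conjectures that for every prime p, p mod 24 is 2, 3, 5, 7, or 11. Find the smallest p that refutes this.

Check each prime p in order until the claim fails.
p = 2: 2 mod 24 = 2.
p = 3: 3 mod 24 = 3.
p = 5: 5 mod 24 = 5.
p = 7: 7 mod 24 = 7.
p = 11: 11 mod 24 = 11.
p = 13: 13 mod 24 = 13 — not in {2, 3, 5, 7, 11}.
So p = 13 is the smallest counterexample.

p = 13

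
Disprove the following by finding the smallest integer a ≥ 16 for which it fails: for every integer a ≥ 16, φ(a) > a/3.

A counterexample is any integer a ≥ 16 such that the claim fails; we check each in order.
For a = 16, 17 the conclusion holds.
a = 18: φ(18) = 6 and 18/3 = 6, so φ(18) ≤ 18/3.

a = 18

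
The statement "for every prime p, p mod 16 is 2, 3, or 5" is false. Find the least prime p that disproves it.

For p = 2, 3, 5 the conclusion holds.
p = 7: 7 mod 16 = 7 — not in {2, 3, 5}.

p = 7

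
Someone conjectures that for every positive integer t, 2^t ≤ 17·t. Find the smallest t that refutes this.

t = 7

We need the least positive integer t for which 2^t > 17·t.
t = 1: 2^t = 2 and 17·t = 17, so 2 ≤ 17.
t = 2: 2^t = 4 and 17·t = 34, so 4 ≤ 34.
t = 3: 2^t = 8 and 17·t = 51, so 8 ≤ 51.
t = 4: 2^t = 16 and 17·t = 68, so 16 ≤ 68.
t = 5: 2^t = 32 and 17·t = 85, so 32 ≤ 85.
t = 6: 2^t = 64 and 17·t = 102, so 64 ≤ 102.
t = 7: 2^t = 128 and 17·t = 119, so 128 > 119.
Hence t = 7 is a counterexample.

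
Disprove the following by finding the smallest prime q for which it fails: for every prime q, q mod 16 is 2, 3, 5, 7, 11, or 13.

A counterexample is any prime q such that the claim fails; we check each in order.
The first 6 eligible values, up to q = 13, all satisfy the conclusion.
q = 17: 17 mod 16 = 1 — not in {2, 3, 5, 7, 11, 13}.

q = 17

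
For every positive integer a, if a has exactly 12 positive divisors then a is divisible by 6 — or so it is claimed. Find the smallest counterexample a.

a = 140

A counterexample is any positive integer a such that a has exactly 12 positive divisors but a is not divisible by 6; we check each in order.
For a = 60, 72, 84, 90, 96, 108, 126, 132 the conclusion holds.
a = 140: τ(140) = 12; 140 mod 6 = 2.
Thus a = 140 disproves the claim, and no smaller a works.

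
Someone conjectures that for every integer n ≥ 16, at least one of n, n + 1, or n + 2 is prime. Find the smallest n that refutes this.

n = 20

We need the least integer n ≥ 16 for which n, n + 1, n + 2 are all composite.
n = 16: 17 is prime.
n = 17: 17 is prime.
n = 18: 19 is prime.
n = 19: 19 is prime.
n = 20: 20 = 2 × 10; 21 = 3 × 7; 22 = 2 × 11 — all composite.
Hence n = 20 is a counterexample.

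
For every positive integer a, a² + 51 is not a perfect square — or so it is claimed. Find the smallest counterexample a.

a = 7

For a = 1, 2, 3, 4, 5, 6 the conclusion holds.
a = 7: 7² + 51 = 100 = 10², a perfect square.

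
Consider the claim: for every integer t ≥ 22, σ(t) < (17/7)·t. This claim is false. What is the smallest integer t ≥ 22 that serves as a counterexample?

t = 24

We need the least integer t ≥ 22 for which the claim fails.
For t = 22, 23 the conclusion holds.
t = 24: σ(24) = 60; 60 ≥ 408/7.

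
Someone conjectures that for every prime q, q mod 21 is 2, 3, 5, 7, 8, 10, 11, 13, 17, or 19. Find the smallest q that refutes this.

For q = 2, 3, 5, 7, …, 23, 29, 31 the conclusion holds.
q = 37: 37 mod 21 = 16 — not in {2, 3, 5, 7, 8, 10, 11, 13, 17, 19}.
Hence q = 37 is a counterexample.

q = 37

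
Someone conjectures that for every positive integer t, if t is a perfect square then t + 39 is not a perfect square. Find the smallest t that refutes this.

t = 25

A counterexample is any positive integer t such that t is a perfect square but t + 39 is a perfect square; we check each in order.
For t = 1, 4, 9, 16 the conclusion holds.
t = 25: 25 = 5² and 25 + 39 = 64 = 8².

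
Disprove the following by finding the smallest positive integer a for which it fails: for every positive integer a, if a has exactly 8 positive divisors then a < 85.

a = 88

A counterexample is any positive integer a such that a has exactly 8 positive divisors but the claim fails; we check each in order.
For a = 24, 30, 40, 42, 54, 56, 66, 70, 78 the conclusion holds.
a = 88: τ(88) = 8; 88 ≥ 85.
So a = 88 is the smallest counterexample.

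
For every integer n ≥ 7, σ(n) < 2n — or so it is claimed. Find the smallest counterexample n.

Check each integer n ≥ 7 in order until the claim fails.
The first 5 eligible values, up to n = 11, all satisfy the conclusion.
n = 12: σ(12) = 28; 28 ≥ 24.

n = 12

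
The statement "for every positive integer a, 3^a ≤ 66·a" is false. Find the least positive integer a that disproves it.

We need the least positive integer a for which 3^a > 66·a.
The first 5 eligible values, up to a = 5, all satisfy the conclusion.
a = 6: 3^a = 729 and 66·a = 396, so 729 > 396.

a = 6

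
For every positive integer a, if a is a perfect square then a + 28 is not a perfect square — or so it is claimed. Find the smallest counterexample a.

a = 36

We need the least positive integer a for which a is a perfect square but a + 28 is a perfect square.
For a = 1, 4, 9, 16, 25 the conclusion holds.
a = 36: 36 = 6² and 36 + 28 = 64 = 8².
Thus a = 36 disproves the claim, and no smaller a works.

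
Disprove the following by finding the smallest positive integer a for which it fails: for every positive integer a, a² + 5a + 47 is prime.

The first 37 eligible values, up to a = 37, all satisfy the conclusion.
a = 38: a² + 5a + 47 = 1681 = 41 × 41, composite.

a = 38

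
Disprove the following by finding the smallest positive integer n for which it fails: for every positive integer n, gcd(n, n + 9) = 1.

n = 3

Check each positive integer n in order until gcd(n, n + 9) > 1.
n = 1: gcd(1, 10) = 1.
n = 2: gcd(2, 11) = 1.
n = 3: gcd(3, 12) = 3.
Hence n = 3 is a counterexample.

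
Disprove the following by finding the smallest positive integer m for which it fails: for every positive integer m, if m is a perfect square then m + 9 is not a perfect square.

m = 16

We need the least positive integer m for which m is a perfect square but m + 9 is a perfect square.
For m = 1, 4, 9 the conclusion holds.
m = 16: 16 = 4² and 16 + 9 = 25 = 5².
Hence m = 16 is a counterexample.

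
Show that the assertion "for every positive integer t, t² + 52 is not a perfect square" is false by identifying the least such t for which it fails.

We need the least positive integer t for which t² + 52 is a perfect square.
For t = 1, 2, 3, 4, …, 9, 10, 11 the conclusion holds.
t = 12: 12² + 52 = 196 = 14², a perfect square.
So t = 12 is the smallest counterexample.

t = 12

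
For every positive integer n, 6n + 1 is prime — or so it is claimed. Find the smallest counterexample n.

n = 4

A counterexample is any positive integer n such that 6n + 1 is not prime; we check each in order.
For n = 1, 2, 3 the conclusion holds.
n = 4: 6n + 1 = 25 = 5 × 5, composite.
So n = 4 is the smallest counterexample.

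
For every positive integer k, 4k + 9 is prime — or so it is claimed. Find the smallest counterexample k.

k = 3

Check each positive integer k in order until 4k + 9 is not prime.
k = 1: 4k + 9 = 13, prime.
k = 2: 4k + 9 = 17, prime.
k = 3: 4k + 9 = 21 = 3 × 7, composite.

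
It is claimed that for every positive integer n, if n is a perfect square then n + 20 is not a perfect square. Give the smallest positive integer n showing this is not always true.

Check each positive integer n in order until n is a perfect square but n + 20 is a perfect square.
n = 1: 1 + 20 = 21, not a perfect square.
n = 4: 4 + 20 = 24, not a perfect square.
n = 9: 9 + 20 = 29, not a perfect square.
n = 16: 16 = 4² and 16 + 20 = 36 = 6².

n = 16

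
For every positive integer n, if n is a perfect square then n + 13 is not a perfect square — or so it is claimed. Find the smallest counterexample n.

n = 36

The first 5 eligible values, up to n = 25, all satisfy the conclusion.
n = 36: 36 = 6² and 36 + 13 = 49 = 7².
Hence n = 36 is a counterexample.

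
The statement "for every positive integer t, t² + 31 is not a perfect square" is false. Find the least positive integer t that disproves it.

The first 14 eligible values, up to t = 14, all satisfy the conclusion.
t = 15: 15² + 31 = 256 = 16², a perfect square.
So t = 15 is the smallest counterexample.

t = 15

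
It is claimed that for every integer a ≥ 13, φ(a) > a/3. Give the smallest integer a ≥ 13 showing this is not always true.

a = 18

A counterexample is any integer a ≥ 13 such that the claim fails; we check each in order.
a = 13: φ(13) = 12 and 13/3 = 13/3, so φ(13) > 13/3.
a = 14: φ(14) = 6 and 14/3 = 14/3, so φ(14) > 14/3.
a = 15: φ(15) = 8 and 15/3 = 5, so φ(15) > 15/3.
a = 16: φ(16) = 8 and 16/3 = 16/3, so φ(16) > 16/3.
a = 17: φ(17) = 16 and 17/3 = 17/3, so φ(17) > 17/3.
a = 18: φ(18) = 6 and 18/3 = 6, so φ(18) ≤ 18/3.
Hence a = 18 is a counterexample.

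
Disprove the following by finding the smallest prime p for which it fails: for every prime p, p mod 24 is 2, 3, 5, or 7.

p = 11

Check each prime p in order until the claim fails.
p = 2: 2 mod 24 = 2.
p = 3: 3 mod 24 = 3.
p = 5: 5 mod 24 = 5.
p = 7: 7 mod 24 = 7.
p = 11: 11 mod 24 = 11 — not in {2, 3, 5, 7}.
Thus p = 11 disproves the claim, and no smaller p works.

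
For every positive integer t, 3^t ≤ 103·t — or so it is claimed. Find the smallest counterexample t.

t = 6

t = 1: 3^t = 3 and 103·t = 103, so 3 ≤ 103.
t = 2: 3^t = 9 and 103·t = 206, so 9 ≤ 206.
t = 3: 3^t = 27 and 103·t = 309, so 27 ≤ 309.
t = 4: 3^t = 81 and 103·t = 412, so 81 ≤ 412.
t = 5: 3^t = 243 and 103·t = 515, so 243 ≤ 515.
t = 6: 3^t = 729 and 103·t = 618, so 729 > 618.
Thus t = 6 disproves the claim, and no smaller t works.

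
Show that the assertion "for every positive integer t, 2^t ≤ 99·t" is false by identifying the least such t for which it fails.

t = 10

The first 9 eligible values, up to t = 9, all satisfy the conclusion.
t = 10: 2^t = 1024 and 99·t = 990, so 1024 > 990.
Thus t = 10 disproves the claim, and no smaller t works.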